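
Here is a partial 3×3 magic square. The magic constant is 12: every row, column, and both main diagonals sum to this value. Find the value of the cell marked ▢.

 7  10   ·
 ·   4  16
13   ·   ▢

1

Row 1 must total 12; the given cells sum to 17, so (1,3) = -5.
Using row 2: 4 + 16 + ? → (2,1) = 12 − 20 = -8.
The remaining cell in column 2 is (3,2) = 12 − 14 = -2.
Column 3 must total 12; the given cells sum to 11, so (3,3) = 1.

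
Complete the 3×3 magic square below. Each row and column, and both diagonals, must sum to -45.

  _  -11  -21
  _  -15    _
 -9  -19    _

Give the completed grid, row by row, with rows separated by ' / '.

-13 -11 -21 / -23 -15 -7 / -9 -19 -17

Using row 1: -11 + (-21) + ? → (1,1) = -45 − (-32) = -13.
Row 3: -9 + (-19) + ? = -45, so (3,3) = -17.
From column 1, -45 − (-13 + (-9)) gives (2,1) = -23.
Column 3: -21 + (-17) + ? = -45, so (2,3) = -7.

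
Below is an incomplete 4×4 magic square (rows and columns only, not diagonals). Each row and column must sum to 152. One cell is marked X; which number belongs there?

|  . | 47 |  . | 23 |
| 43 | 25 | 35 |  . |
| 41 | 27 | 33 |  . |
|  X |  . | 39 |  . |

31

Row 2: 43 + 25 + 35 + ? = 152, so (2,4) = 49.
From row 3, 152 − (41 + 27 + 33) gives (3,4) = 51.
Column 2 must total 152; the given cells sum to 99, so (4,2) = 53.
Column 3: 35 + 33 + 39 + ? = 152, so (1,3) = 45.
The remaining cell in column 4 is (4,4) = 152 − 123 = 29.
Row 1: 47 + 45 + 23 + ? = 152, so (1,1) = 37.
The remaining cell in row 4 is (4,1) = 152 − 121 = 31.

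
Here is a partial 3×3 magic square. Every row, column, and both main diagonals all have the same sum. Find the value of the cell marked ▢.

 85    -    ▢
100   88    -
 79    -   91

Main diagonal is complete and sums to 264; that is the magic constant.
From row 2, 264 − (100 + 88) gives (2,3) = 76.
From row 3, 264 − (79 + 91) gives (3,2) = 94.
Column 2 needs 264; the known cells sum to 182, so (1,2) = 82.
Column 3: 76 + 91 + ? = 264, so (1,3) = 97.

97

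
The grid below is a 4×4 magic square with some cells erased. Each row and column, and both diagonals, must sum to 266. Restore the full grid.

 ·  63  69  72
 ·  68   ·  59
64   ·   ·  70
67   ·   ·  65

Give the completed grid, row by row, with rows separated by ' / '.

62 63 69 72 / 73 68 66 59 / 64 61 71 70 / 67 74 60 65

Row 1: 63 + 69 + 72 + ? = 266, so (1,1) = 62.
Column 1 must total 266; the given cells sum to 193, so (2,1) = 73.
Main diagonal needs 266; the known cells sum to 195, so (3,3) = 71.
Row 2: 73 + 68 + 59 + ? = 266, so (2,3) = 66.
Using row 3: 64 + 71 + 70 + ? → (3,2) = 266 − 205 = 61.
The remaining cell in column 2 is (4,2) = 266 − 192 = 74.
Column 3: 69 + 66 + 71 + ? = 266, so (4,3) = 60.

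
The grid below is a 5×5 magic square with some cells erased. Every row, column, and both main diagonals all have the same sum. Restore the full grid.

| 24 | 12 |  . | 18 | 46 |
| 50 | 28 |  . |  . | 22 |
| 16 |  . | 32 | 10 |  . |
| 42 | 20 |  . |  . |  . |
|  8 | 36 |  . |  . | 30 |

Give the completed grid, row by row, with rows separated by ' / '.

Column 1 is already complete: 24 + 50 + 16 + 42 + 8 = 140, so that is the magic constant.
Using row 1: 24 + 12 + 18 + 46 + ? → (1,3) = 140 − 100 = 40.
Using column 2: 12 + 28 + 20 + 36 + ? → (3,2) = 140 − 96 = 44.
Main diagonal must total 140; the given cells sum to 114, so (4,4) = 26.
Anti-diagonal must total 140; the given cells sum to 106, so (2,4) = 34.
Row 2 needs 140; the known cells sum to 134, so (2,3) = 6.
The remaining cell in row 3 is (3,5) = 140 − 102 = 38.
Column 4: 18 + 34 + 10 + 26 + ? = 140, so (5,4) = 52.
From column 5, 140 − (46 + 22 + 38 + 30) gives (4,5) = 4.
The remaining cell in row 4 is (4,3) = 140 − 92 = 48.
Row 5 needs 140; the known cells sum to 126, so (5,3) = 14.

24 12 40 18 46 / 50 28 6 34 22 / 16 44 32 10 38 / 42 20 48 26 4 / 8 36 14 52 30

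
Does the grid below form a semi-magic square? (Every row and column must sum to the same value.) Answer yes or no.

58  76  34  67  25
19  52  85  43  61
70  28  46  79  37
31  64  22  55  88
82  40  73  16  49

Row 1: 58 + 76 + 34 + 67 + 25 = 260.
Row 2: 19 + 52 + 85 + 43 + 61 = 260.
Row 3: 70 + 28 + 46 + 79 + 37 = 260.
Row 4: 31 + 64 + 22 + 55 + 88 = 260.
Row 5: 82 + 40 + 73 + 16 + 49 = 260.
Column 1: 58 + 19 + 70 + 31 + 82 = 260.
Column 2: 76 + 52 + 28 + 64 + 40 = 260.
Column 3: 34 + 85 + 46 + 22 + 73 = 260.
Column 4: 67 + 43 + 79 + 55 + 16 = 260.
Column 5: 25 + 61 + 37 + 88 + 49 = 260.
All lines sum to 260.

Yes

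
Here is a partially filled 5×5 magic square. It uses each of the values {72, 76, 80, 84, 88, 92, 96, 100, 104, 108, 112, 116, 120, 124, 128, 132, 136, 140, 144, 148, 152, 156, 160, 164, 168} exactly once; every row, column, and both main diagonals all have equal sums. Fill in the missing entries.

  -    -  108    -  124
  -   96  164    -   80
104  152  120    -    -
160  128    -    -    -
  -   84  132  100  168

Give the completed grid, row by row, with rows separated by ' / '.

72 140 108 156 124 / 148 96 164 112 80 / 104 152 120 88 136 / 160 128 76 144 92 / 116 84 132 100 168

The 25 entries sum to 3000, so each line sums to 3000/5 = 600.
From row 5, 600 − (84 + 132 + 100 + 168) gives (5,1) = 116.
The remaining cell in column 2 is (1,2) = 600 − 460 = 140.
Column 3 must total 600; the given cells sum to 524, so (4,3) = 76.
Anti-diagonal: 124 + 120 + 128 + 116 + ? = 600, so (2,4) = 112.
Using row 2: 96 + 164 + 112 + 80 + ? → (2,1) = 600 − 452 = 148.
The remaining cell in column 1 is (1,1) = 600 − 528 = 72.
Main diagonal must total 600; the given cells sum to 456, so (4,4) = 144.
Using row 1: 72 + 140 + 108 + 124 + ? → (1,4) = 600 − 444 = 156.
Row 4 needs 600; the known cells sum to 508, so (4,5) = 92.
Column 4 must total 600; the given cells sum to 512, so (3,4) = 88.
Using column 5: 124 + 80 + 92 + 168 + ? → (3,5) = 600 − 464 = 136.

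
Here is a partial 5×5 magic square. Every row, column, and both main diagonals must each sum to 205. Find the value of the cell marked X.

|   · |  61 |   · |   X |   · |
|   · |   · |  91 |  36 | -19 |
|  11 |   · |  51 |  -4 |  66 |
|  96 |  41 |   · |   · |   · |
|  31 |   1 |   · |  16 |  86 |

Row 3 must total 205; the given cells sum to 124, so (3,2) = 81.
Using row 5: 31 + 1 + 16 + 86 + ? → (5,3) = 205 − 134 = 71.
Column 2: 61 + 81 + 41 + 1 + ? = 205, so (2,2) = 21.
From anti-diagonal, 205 − (36 + 51 + 41 + 31) gives (1,5) = 46.
Row 2 must total 205; the given cells sum to 129, so (2,1) = 76.
Column 1 needs 205; the known cells sum to 214, so (1,1) = -9.
From column 5, 205 − (46 + (-19) + 66 + 86) gives (4,5) = 26.
Using main diagonal: -9 + 21 + 51 + 86 + ? → (4,4) = 205 − 149 = 56.
From row 4, 205 − (96 + 41 + 56 + 26) gives (4,3) = -14.
Column 3: 91 + 51 + (-14) + 71 + ? = 205, so (1,3) = 6.
Column 4: 36 + (-4) + 56 + 16 + ? = 205, so (1,4) = 101.

101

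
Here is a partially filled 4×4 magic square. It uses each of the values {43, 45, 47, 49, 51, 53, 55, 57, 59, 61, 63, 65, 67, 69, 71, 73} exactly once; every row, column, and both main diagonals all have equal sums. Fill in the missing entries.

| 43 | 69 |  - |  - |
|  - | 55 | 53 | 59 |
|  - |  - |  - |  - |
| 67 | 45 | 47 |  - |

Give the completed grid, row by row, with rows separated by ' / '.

The 16 entries sum to 928, so each line sums to 928/4 = 232.
Using row 2: 55 + 53 + 59 + ? → (2,1) = 232 − 167 = 65.
Row 4: 67 + 45 + 47 + ? = 232, so (4,4) = 73.
Column 1 must total 232; the given cells sum to 175, so (3,1) = 57.
Column 2 must total 232; the given cells sum to 169, so (3,2) = 63.
Main diagonal needs 232; the known cells sum to 171, so (3,3) = 61.
Anti-diagonal needs 232; the known cells sum to 183, so (1,4) = 49.
Using row 1: 43 + 69 + 49 + ? → (1,3) = 232 − 161 = 71.
Row 3: 57 + 63 + 61 + ? = 232, so (3,4) = 51.

43 69 71 49 / 65 55 53 59 / 57 63 61 51 / 67 45 47 73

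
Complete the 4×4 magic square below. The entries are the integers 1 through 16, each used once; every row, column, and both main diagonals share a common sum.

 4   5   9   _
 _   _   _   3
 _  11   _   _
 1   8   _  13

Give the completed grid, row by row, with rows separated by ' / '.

4 5 9 16 / 15 10 6 3 / 14 11 7 2 / 1 8 12 13

The entries are 1 through 16, which sum to 136, so each line sums to 136/4 = 34.
Row 1 must total 34; the given cells sum to 18, so (1,4) = 16.
Row 4 needs 34; the known cells sum to 22, so (4,3) = 12.
Column 2: 5 + 11 + 8 + ? = 34, so (2,2) = 10.
From column 4, 34 − (16 + 3 + 13) gives (3,4) = 2.
Main diagonal must total 34; the given cells sum to 27, so (3,3) = 7.
Anti-diagonal must total 34; the given cells sum to 28, so (2,3) = 6.
Row 2 must total 34; the given cells sum to 19, so (2,1) = 15.
Row 3 must total 34; the given cells sum to 20, so (3,1) = 14.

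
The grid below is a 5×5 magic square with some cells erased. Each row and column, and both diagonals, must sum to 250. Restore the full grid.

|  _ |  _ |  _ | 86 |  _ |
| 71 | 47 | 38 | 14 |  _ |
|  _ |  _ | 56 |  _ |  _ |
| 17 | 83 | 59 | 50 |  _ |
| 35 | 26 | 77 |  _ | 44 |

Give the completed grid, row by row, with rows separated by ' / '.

53 29 20 86 62 / 71 47 38 14 80 / 74 65 56 32 23 / 17 83 59 50 41 / 35 26 77 68 44

The remaining cell in row 2 is (2,5) = 250 − 170 = 80.
From row 4, 250 − (17 + 83 + 59 + 50) gives (4,5) = 41.
Row 5: 35 + 26 + 77 + 44 + ? = 250, so (5,4) = 68.
Column 3 needs 250; the known cells sum to 230, so (1,3) = 20.
Column 4 must total 250; the given cells sum to 218, so (3,4) = 32.
From main diagonal, 250 − (47 + 56 + 50 + 44) gives (1,1) = 53.
From anti-diagonal, 250 − (14 + 56 + 83 + 35) gives (1,5) = 62.
The remaining cell in row 1 is (1,2) = 250 − 221 = 29.
From column 1, 250 − (53 + 71 + 17 + 35) gives (3,1) = 74.
Column 2: 29 + 47 + 83 + 26 + ? = 250, so (3,2) = 65.
Column 5 must total 250; the given cells sum to 227, so (3,5) = 23.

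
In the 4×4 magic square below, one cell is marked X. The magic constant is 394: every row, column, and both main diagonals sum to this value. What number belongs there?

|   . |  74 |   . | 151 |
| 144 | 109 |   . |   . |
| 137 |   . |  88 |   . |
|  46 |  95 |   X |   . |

The remaining cell in column 1 is (1,1) = 394 − 327 = 67.
Column 2 must total 394; the given cells sum to 278, so (3,2) = 116.
Using main diagonal: 67 + 109 + 88 + ? → (4,4) = 394 − 264 = 130.
Anti-diagonal: 151 + 116 + 46 + ? = 394, so (2,3) = 81.
From row 1, 394 − (67 + 74 + 151) gives (1,3) = 102.
Row 2 must total 394; the given cells sum to 334, so (2,4) = 60.
Row 3 needs 394; the known cells sum to 341, so (3,4) = 53.
Row 4: 46 + 95 + 130 + ? = 394, so (4,3) = 123.

123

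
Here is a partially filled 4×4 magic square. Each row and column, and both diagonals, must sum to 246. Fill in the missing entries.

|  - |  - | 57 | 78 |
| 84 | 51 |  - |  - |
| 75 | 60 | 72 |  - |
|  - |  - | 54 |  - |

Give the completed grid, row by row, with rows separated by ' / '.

42 69 57 78 / 84 51 63 48 / 75 60 72 39 / 45 66 54 81

The remaining cell in row 3 is (3,4) = 246 − 207 = 39.
The remaining cell in column 3 is (2,3) = 246 − 183 = 63.
Anti-diagonal needs 246; the known cells sum to 201, so (4,1) = 45.
The remaining cell in row 2 is (2,4) = 246 − 198 = 48.
The remaining cell in column 1 is (1,1) = 246 − 204 = 42.
From column 4, 246 − (78 + 48 + 39) gives (4,4) = 81.
The remaining cell in row 1 is (1,2) = 246 − 177 = 69.
From row 4, 246 − (45 + 54 + 81) gives (4,2) = 66.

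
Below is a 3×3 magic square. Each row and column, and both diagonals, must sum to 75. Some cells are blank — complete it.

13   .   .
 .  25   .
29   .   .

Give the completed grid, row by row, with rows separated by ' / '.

Column 1 needs 75; the known cells sum to 42, so (2,1) = 33.
Using main diagonal: 13 + 25 + ? → (3,3) = 75 − 38 = 37.
Anti-diagonal needs 75; the known cells sum to 54, so (1,3) = 21.
From row 1, 75 − (13 + 21) gives (1,2) = 41.
The remaining cell in row 2 is (2,3) = 75 − 58 = 17.
Row 3 must total 75; the given cells sum to 66, so (3,2) = 9.

13 41 21 / 33 25 17 / 29 9 37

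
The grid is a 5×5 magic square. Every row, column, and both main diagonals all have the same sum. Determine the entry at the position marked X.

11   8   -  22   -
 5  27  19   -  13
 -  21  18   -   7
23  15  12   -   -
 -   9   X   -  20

6

Column 2 is complete and sums to 80; that is the magic constant.
Row 2: 5 + 27 + 19 + 13 + ? = 80, so (2,4) = 16.
Main diagonal must total 80; the given cells sum to 76, so (4,4) = 4.
The remaining cell in row 4 is (4,5) = 80 − 54 = 26.
Column 5 must total 80; the given cells sum to 66, so (1,5) = 14.
From anti-diagonal, 80 − (14 + 16 + 18 + 15) gives (5,1) = 17.
Row 1 needs 80; the known cells sum to 55, so (1,3) = 25.
From column 1, 80 − (11 + 5 + 23 + 17) gives (3,1) = 24.
Using column 3: 25 + 19 + 18 + 12 + ? → (5,3) = 80 − 74 = 6.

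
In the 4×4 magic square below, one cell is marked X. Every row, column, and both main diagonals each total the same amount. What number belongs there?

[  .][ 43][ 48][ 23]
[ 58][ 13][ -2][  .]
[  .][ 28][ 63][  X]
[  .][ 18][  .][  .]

Column 2 is complete and sums to 102; that is the magic constant.
The remaining cell in row 1 is (1,1) = 102 − 114 = -12.
Row 2 must total 102; the given cells sum to 69, so (2,4) = 33.
Column 3 needs 102; the known cells sum to 109, so (4,3) = -7.
Main diagonal: -12 + 13 + 63 + ? = 102, so (4,4) = 38.
From anti-diagonal, 102 − (23 + (-2) + 28) gives (4,1) = 53.
Column 1 must total 102; the given cells sum to 99, so (3,1) = 3.
Column 4 needs 102; the known cells sum to 94, so (3,4) = 8.

8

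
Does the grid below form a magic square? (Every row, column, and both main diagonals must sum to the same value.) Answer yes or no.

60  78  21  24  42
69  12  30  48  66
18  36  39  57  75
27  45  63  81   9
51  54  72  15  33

Yes

Row 1: 60 + 78 + 21 + 24 + 42 = 225.
Row 2: 69 + 12 + 30 + 48 + 66 = 225.
Row 3: 18 + 36 + 39 + 57 + 75 = 225.
Row 4: 27 + 45 + 63 + 81 + 9 = 225.
Row 5: 51 + 54 + 72 + 15 + 33 = 225.
Column 1: 60 + 69 + 18 + 27 + 51 = 225.
Column 2: 78 + 12 + 36 + 45 + 54 = 225.
Column 3: 21 + 30 + 39 + 63 + 72 = 225.
Column 4: 24 + 48 + 57 + 81 + 15 = 225.
Column 5: 42 + 66 + 75 + 9 + 33 = 225.
Main diagonal: 60 + 12 + 39 + 81 + 33 = 225.
Anti-diagonal: 42 + 48 + 39 + 45 + 51 = 225.
All lines sum to 225.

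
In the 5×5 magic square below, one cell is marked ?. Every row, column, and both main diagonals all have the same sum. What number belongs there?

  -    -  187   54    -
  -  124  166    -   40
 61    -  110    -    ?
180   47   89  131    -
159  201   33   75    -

Column 3 is complete and sums to 585; that is the magic constant.
Row 4: 180 + 47 + 89 + 131 + ? = 585, so (4,5) = 138.
The remaining cell in row 5 is (5,5) = 585 − 468 = 117.
From main diagonal, 585 − (124 + 110 + 131 + 117) gives (1,1) = 103.
Column 1 must total 585; the given cells sum to 503, so (2,1) = 82.
Row 2 needs 585; the known cells sum to 412, so (2,4) = 173.
Column 4 must total 585; the given cells sum to 433, so (3,4) = 152.
Using anti-diagonal: 173 + 110 + 47 + 159 + ? → (1,5) = 585 − 489 = 96.
Row 1 needs 585; the known cells sum to 440, so (1,2) = 145.
Using column 2: 145 + 124 + 47 + 201 + ? → (3,2) = 585 − 517 = 68.
Column 5: 96 + 40 + 138 + 117 + ? = 585, so (3,5) = 194.

194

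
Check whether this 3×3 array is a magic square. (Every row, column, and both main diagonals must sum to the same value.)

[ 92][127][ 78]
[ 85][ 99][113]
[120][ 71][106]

Yes

Row 1: 92 + 127 + 78 = 297.
Row 2: 85 + 99 + 113 = 297.
Row 3: 120 + 71 + 106 = 297.
Column 1: 92 + 85 + 120 = 297.
Column 2: 127 + 99 + 71 = 297.
Column 3: 78 + 113 + 106 = 297.
Main diagonal: 92 + 99 + 106 = 297.
Anti-diagonal: 78 + 99 + 120 = 297.
All lines sum to 297.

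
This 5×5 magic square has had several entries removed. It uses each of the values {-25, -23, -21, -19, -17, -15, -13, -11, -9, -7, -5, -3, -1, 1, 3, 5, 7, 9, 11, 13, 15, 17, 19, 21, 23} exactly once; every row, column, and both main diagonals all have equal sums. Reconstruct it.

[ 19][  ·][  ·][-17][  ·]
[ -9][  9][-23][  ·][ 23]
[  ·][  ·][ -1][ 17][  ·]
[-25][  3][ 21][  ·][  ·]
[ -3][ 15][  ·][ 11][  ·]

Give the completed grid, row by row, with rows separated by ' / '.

The 25 entries sum to -25, so each line sums to -25/5 = -5.
The remaining cell in row 2 is (2,4) = -5 − 0 = -5.
Column 1 needs -5; the known cells sum to -18, so (3,1) = 13.
Using column 4: -17 + (-5) + 17 + 11 + ? → (4,4) = -5 − 6 = -11.
The remaining cell in main diagonal is (5,5) = -5 − 16 = -21.
Using anti-diagonal: -5 + (-1) + 3 + (-3) + ? → (1,5) = -5 − (-6) = 1.
Row 4: -25 + 3 + 21 + (-11) + ? = -5, so (4,5) = 7.
Row 5 needs -5; the known cells sum to 2, so (5,3) = -7.
The remaining cell in column 3 is (1,3) = -5 − (-10) = 5.
Column 5 must total -5; the given cells sum to 10, so (3,5) = -15.
Row 1: 19 + 5 + (-17) + 1 + ? = -5, so (1,2) = -13.
Row 3 must total -5; the given cells sum to 14, so (3,2) = -19.

19 -13 5 -17 1 / -9 9 -23 -5 23 / 13 -19 -1 17 -15 / -25 3 21 -11 7 / -3 15 -7 11 -21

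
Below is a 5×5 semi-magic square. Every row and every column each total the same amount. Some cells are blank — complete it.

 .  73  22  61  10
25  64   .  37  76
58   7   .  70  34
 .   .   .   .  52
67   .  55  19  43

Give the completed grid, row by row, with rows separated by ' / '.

49 73 22 61 10 / 25 64 13 37 76 / 58 7 46 70 34 / 16 40 79 28 52 / 67 31 55 19 43

Column 5 is already complete: 10 + 76 + 34 + 52 + 43 = 215, so that is the magic constant.
Row 1 needs 215; the known cells sum to 166, so (1,1) = 49.
Row 2: 25 + 64 + 37 + 76 + ? = 215, so (2,3) = 13.
Row 3 must total 215; the given cells sum to 169, so (3,3) = 46.
Row 5 needs 215; the known cells sum to 184, so (5,2) = 31.
Column 1 must total 215; the given cells sum to 199, so (4,1) = 16.
The remaining cell in column 2 is (4,2) = 215 − 175 = 40.
The remaining cell in column 3 is (4,3) = 215 − 136 = 79.
Column 4 needs 215; the known cells sum to 187, so (4,4) = 28.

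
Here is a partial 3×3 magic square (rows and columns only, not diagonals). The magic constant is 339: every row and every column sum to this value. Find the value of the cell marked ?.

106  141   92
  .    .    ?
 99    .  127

120

Row 3: 99 + 127 + ? = 339, so (3,2) = 113.
Column 1 must total 339; the given cells sum to 205, so (2,1) = 134.
Using column 2: 141 + 113 + ? → (2,2) = 339 − 254 = 85.
Column 3: 92 + 127 + ? = 339, so (2,3) = 120.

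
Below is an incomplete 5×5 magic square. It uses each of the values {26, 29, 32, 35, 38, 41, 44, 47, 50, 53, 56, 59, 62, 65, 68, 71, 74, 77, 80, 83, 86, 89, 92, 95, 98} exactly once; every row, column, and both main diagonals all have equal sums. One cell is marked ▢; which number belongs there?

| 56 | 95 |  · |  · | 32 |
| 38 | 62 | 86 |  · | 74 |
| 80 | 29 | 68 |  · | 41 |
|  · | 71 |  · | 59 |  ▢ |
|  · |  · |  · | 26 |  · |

98

The 25 entries sum to 1550, so each line sums to 1550/5 = 310.
Row 2 needs 310; the known cells sum to 260, so (2,4) = 50.
Row 3 needs 310; the known cells sum to 218, so (3,4) = 92.
The remaining cell in column 2 is (5,2) = 310 − 257 = 53.
Column 4 needs 310; the known cells sum to 227, so (1,4) = 83.
Using main diagonal: 56 + 62 + 68 + 59 + ? → (5,5) = 310 − 245 = 65.
Anti-diagonal needs 310; the known cells sum to 221, so (5,1) = 89.
Using row 1: 56 + 95 + 83 + 32 + ? → (1,3) = 310 − 266 = 44.
Row 5: 89 + 53 + 26 + 65 + ? = 310, so (5,3) = 77.
The remaining cell in column 1 is (4,1) = 310 − 263 = 47.
Column 3 must total 310; the given cells sum to 275, so (4,3) = 35.
Column 5 needs 310; the known cells sum to 212, so (4,5) = 98.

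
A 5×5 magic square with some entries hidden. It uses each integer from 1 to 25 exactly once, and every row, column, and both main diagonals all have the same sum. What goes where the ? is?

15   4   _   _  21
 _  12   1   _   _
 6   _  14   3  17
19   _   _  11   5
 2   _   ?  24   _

10

The entries are 1 through 25, which sum to 325, so each line sums to 325/5 = 65.
Row 3 must total 65; the given cells sum to 40, so (3,2) = 25.
Using column 1: 15 + 6 + 19 + 2 + ? → (2,1) = 65 − 42 = 23.
From main diagonal, 65 − (15 + 12 + 14 + 11) gives (5,5) = 13.
Column 5 must total 65; the given cells sum to 56, so (2,5) = 9.
Row 2 must total 65; the given cells sum to 45, so (2,4) = 20.
Column 4 must total 65; the given cells sum to 58, so (1,4) = 7.
From anti-diagonal, 65 − (21 + 20 + 14 + 2) gives (4,2) = 8.
Row 1 needs 65; the known cells sum to 47, so (1,3) = 18.
Row 4 needs 65; the known cells sum to 43, so (4,3) = 22.
The remaining cell in column 2 is (5,2) = 65 − 49 = 16.
From column 3, 65 − (18 + 1 + 14 + 22) gives (5,3) = 10.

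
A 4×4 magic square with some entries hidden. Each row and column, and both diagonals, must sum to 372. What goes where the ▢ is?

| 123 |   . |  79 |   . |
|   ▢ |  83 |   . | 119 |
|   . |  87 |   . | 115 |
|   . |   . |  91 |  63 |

71

Column 4 needs 372; the known cells sum to 297, so (1,4) = 75.
Main diagonal needs 372; the known cells sum to 269, so (3,3) = 103.
Row 1 needs 372; the known cells sum to 277, so (1,2) = 95.
Row 3: 87 + 103 + 115 + ? = 372, so (3,1) = 67.
The remaining cell in column 2 is (4,2) = 372 − 265 = 107.
From column 3, 372 − (79 + 103 + 91) gives (2,3) = 99.
The remaining cell in anti-diagonal is (4,1) = 372 − 261 = 111.
Row 2 needs 372; the known cells sum to 301, so (2,1) = 71.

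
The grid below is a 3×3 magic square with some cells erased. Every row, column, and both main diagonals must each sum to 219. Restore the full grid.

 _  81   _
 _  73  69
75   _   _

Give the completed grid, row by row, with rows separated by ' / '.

67 81 71 / 77 73 69 / 75 65 79

Row 2 must total 219; the given cells sum to 142, so (2,1) = 77.
The remaining cell in column 1 is (1,1) = 219 − 152 = 67.
Column 2 needs 219; the known cells sum to 154, so (3,2) = 65.
Using main diagonal: 67 + 73 + ? → (3,3) = 219 − 140 = 79.
Anti-diagonal: 73 + 75 + ? = 219, so (1,3) = 71.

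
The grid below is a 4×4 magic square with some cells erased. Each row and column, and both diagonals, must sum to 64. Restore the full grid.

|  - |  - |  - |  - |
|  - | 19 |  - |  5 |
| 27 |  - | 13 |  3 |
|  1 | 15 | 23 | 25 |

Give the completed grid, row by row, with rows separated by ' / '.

7 9 17 31 / 29 19 11 5 / 27 21 13 3 / 1 15 23 25

Using row 3: 27 + 13 + 3 + ? → (3,2) = 64 − 43 = 21.
Column 2 needs 64; the known cells sum to 55, so (1,2) = 9.
Column 4: 5 + 3 + 25 + ? = 64, so (1,4) = 31.
From main diagonal, 64 − (19 + 13 + 25) gives (1,1) = 7.
From anti-diagonal, 64 − (31 + 21 + 1) gives (2,3) = 11.
From row 1, 64 − (7 + 9 + 31) gives (1,3) = 17.
Row 2 needs 64; the known cells sum to 35, so (2,1) = 29.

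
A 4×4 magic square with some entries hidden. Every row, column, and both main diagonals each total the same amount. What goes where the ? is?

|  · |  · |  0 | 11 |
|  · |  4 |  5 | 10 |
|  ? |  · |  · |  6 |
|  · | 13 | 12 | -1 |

Column 4 is complete and sums to 26; that is the magic constant.
Using row 2: 4 + 5 + 10 + ? → (2,1) = 26 − 19 = 7.
From row 4, 26 − (13 + 12 + (-1)) gives (4,1) = 2.
From column 3, 26 − (0 + 5 + 12) gives (3,3) = 9.
The remaining cell in main diagonal is (1,1) = 26 − 12 = 14.
Anti-diagonal needs 26; the known cells sum to 18, so (3,2) = 8.
Row 1: 14 + 0 + 11 + ? = 26, so (1,2) = 1.
Row 3: 8 + 9 + 6 + ? = 26, so (3,1) = 3.

3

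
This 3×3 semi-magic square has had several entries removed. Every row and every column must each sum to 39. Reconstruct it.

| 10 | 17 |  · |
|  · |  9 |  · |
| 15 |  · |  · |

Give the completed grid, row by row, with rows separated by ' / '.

10 17 12 / 14 9 16 / 15 13 11

Row 1 must total 39; the given cells sum to 27, so (1,3) = 12.
Column 1 needs 39; the known cells sum to 25, so (2,1) = 14.
Column 2 must total 39; the given cells sum to 26, so (3,2) = 13.
Row 2: 14 + 9 + ? = 39, so (2,3) = 16.
Row 3 needs 39; the known cells sum to 28, so (3,3) = 11.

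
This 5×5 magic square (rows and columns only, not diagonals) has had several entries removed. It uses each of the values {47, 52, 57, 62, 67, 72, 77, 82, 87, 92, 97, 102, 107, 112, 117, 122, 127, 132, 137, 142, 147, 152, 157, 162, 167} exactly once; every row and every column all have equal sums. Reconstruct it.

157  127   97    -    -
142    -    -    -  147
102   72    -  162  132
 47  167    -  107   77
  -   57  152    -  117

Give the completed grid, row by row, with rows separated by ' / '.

The 25 entries sum to 2675, so each line sums to 2675/5 = 535.
Row 3 needs 535; the known cells sum to 468, so (3,3) = 67.
Row 4 needs 535; the known cells sum to 398, so (4,3) = 137.
Column 1: 157 + 142 + 102 + 47 + ? = 535, so (5,1) = 87.
Using column 2: 127 + 72 + 167 + 57 + ? → (2,2) = 535 − 423 = 112.
From column 3, 535 − (97 + 67 + 137 + 152) gives (2,3) = 82.
Column 5 needs 535; the known cells sum to 473, so (1,5) = 62.
The remaining cell in row 1 is (1,4) = 535 − 443 = 92.
Row 2 needs 535; the known cells sum to 483, so (2,4) = 52.
From row 5, 535 − (87 + 57 + 152 + 117) gives (5,4) = 122.

157 127 97 92 62 / 142 112 82 52 147 / 102 72 67 162 132 / 47 167 137 107 77 / 87 57 152 122 117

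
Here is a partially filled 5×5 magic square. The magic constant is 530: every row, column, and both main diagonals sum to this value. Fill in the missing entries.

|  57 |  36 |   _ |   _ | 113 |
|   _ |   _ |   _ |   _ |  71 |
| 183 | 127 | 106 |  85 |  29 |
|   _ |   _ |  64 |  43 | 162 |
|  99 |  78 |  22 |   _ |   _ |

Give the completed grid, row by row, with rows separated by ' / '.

Column 5 needs 530; the known cells sum to 375, so (5,5) = 155.
Main diagonal must total 530; the given cells sum to 361, so (2,2) = 169.
Row 5: 99 + 78 + 22 + 155 + ? = 530, so (5,4) = 176.
The remaining cell in column 2 is (4,2) = 530 − 410 = 120.
Using anti-diagonal: 113 + 106 + 120 + 99 + ? → (2,4) = 530 − 438 = 92.
Row 4 must total 530; the given cells sum to 389, so (4,1) = 141.
Using column 1: 57 + 183 + 141 + 99 + ? → (2,1) = 530 − 480 = 50.
The remaining cell in column 4 is (1,4) = 530 − 396 = 134.
Row 1: 57 + 36 + 134 + 113 + ? = 530, so (1,3) = 190.
Row 2 must total 530; the given cells sum to 382, so (2,3) = 148.

57 36 190 134 113 / 50 169 148 92 71 / 183 127 106 85 29 / 141 120 64 43 162 / 99 78 22 176 155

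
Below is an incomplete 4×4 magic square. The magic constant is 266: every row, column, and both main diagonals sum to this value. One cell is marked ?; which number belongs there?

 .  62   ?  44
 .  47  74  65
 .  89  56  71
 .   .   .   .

Row 2 needs 266; the known cells sum to 186, so (2,1) = 80.
Row 3 must total 266; the given cells sum to 216, so (3,1) = 50.
The remaining cell in column 2 is (4,2) = 266 − 198 = 68.
Column 4 needs 266; the known cells sum to 180, so (4,4) = 86.
Using main diagonal: 47 + 56 + 86 + ? → (1,1) = 266 − 189 = 77.
From anti-diagonal, 266 − (44 + 74 + 89) gives (4,1) = 59.
From row 1, 266 − (77 + 62 + 44) gives (1,3) = 83.

83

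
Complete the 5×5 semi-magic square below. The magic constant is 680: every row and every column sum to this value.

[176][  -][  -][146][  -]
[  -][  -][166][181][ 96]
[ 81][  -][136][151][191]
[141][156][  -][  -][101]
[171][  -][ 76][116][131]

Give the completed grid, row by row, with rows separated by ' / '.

Row 3: 81 + 136 + 151 + 191 + ? = 680, so (3,2) = 121.
Row 5 must total 680; the given cells sum to 494, so (5,2) = 186.
Column 1: 176 + 81 + 141 + 171 + ? = 680, so (2,1) = 111.
The remaining cell in column 4 is (4,4) = 680 − 594 = 86.
From column 5, 680 − (96 + 191 + 101 + 131) gives (1,5) = 161.
Using row 2: 111 + 166 + 181 + 96 + ? → (2,2) = 680 − 554 = 126.
Row 4 needs 680; the known cells sum to 484, so (4,3) = 196.
From column 2, 680 − (126 + 121 + 156 + 186) gives (1,2) = 91.
Using column 3: 166 + 136 + 196 + 76 + ? → (1,3) = 680 − 574 = 106.

176 91 106 146 161 / 111 126 166 181 96 / 81 121 136 151 191 / 141 156 196 86 101 / 171 186 76 116 131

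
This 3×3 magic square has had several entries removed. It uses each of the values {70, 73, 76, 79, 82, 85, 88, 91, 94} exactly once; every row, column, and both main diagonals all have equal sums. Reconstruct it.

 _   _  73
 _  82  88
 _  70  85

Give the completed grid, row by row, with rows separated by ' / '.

The 9 entries sum to 738, so each line sums to 738/3 = 246.
Using row 2: 82 + 88 + ? → (2,1) = 246 − 170 = 76.
Row 3: 70 + 85 + ? = 246, so (3,1) = 91.
The remaining cell in column 1 is (1,1) = 246 − 167 = 79.
Column 2 must total 246; the given cells sum to 152, so (1,2) = 94.

79 94 73 / 76 82 88 / 91 70 85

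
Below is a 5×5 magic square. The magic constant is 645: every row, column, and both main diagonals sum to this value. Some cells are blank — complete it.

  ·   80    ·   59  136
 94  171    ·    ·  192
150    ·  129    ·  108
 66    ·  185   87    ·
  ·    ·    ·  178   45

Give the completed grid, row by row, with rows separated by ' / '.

Column 5: 136 + 192 + 108 + 45 + ? = 645, so (4,5) = 164.
Main diagonal must total 645; the given cells sum to 432, so (1,1) = 213.
The remaining cell in row 1 is (1,3) = 645 − 488 = 157.
The remaining cell in row 4 is (4,2) = 645 − 502 = 143.
Column 1 needs 645; the known cells sum to 523, so (5,1) = 122.
Anti-diagonal needs 645; the known cells sum to 530, so (2,4) = 115.
The remaining cell in row 2 is (2,3) = 645 − 572 = 73.
Using column 3: 157 + 73 + 129 + 185 + ? → (5,3) = 645 − 544 = 101.
Column 4 needs 645; the known cells sum to 439, so (3,4) = 206.
Using row 3: 150 + 129 + 206 + 108 + ? → (3,2) = 645 − 593 = 52.
Row 5: 122 + 101 + 178 + 45 + ? = 645, so (5,2) = 199.

213 80 157 59 136 / 94 171 73 115 192 / 150 52 129 206 108 / 66 143 185 87 164 / 122 199 101 178 45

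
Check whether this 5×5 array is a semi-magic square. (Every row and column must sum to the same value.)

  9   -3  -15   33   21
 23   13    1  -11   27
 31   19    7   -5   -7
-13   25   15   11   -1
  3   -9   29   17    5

Row 1: 9 + (-3) + (-15) + 33 + 21 = 45.
Row 2: 23 + 13 + 1 + (-11) + 27 = 53.
Row 3: 31 + 19 + 7 + (-5) + (-7) = 45.
Row 4: -13 + 25 + 15 + 11 + (-1) = 37.
Row 5: 3 + (-9) + 29 + 17 + 5 = 45.
Column 1: 9 + 23 + 31 + (-13) + 3 = 53.
Column 2: -3 + 13 + 19 + 25 + (-9) = 45.
Column 3: -15 + 1 + 7 + 15 + 29 = 37.
Column 4: 33 + (-11) + (-5) + 11 + 17 = 45.
Column 5: 21 + 27 + (-7) + (-1) + 5 = 45.

No — row 5 sums to 45 but row 2 sums to 53.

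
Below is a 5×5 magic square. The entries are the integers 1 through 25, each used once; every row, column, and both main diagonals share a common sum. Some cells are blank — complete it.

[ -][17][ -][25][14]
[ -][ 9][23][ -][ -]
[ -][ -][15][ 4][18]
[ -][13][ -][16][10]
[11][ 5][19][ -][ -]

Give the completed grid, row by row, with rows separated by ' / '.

The entries are 1 through 25, which sum to 325, so each line sums to 325/5 = 65.
From column 2, 65 − (17 + 9 + 13 + 5) gives (3,2) = 21.
Anti-diagonal must total 65; the given cells sum to 53, so (2,4) = 12.
Row 3 needs 65; the known cells sum to 58, so (3,1) = 7.
Column 4 needs 65; the known cells sum to 57, so (5,4) = 8.
Using row 5: 11 + 5 + 19 + 8 + ? → (5,5) = 65 − 43 = 22.
Using column 5: 14 + 18 + 10 + 22 + ? → (2,5) = 65 − 64 = 1.
From main diagonal, 65 − (9 + 15 + 16 + 22) gives (1,1) = 3.
Using row 1: 3 + 17 + 25 + 14 + ? → (1,3) = 65 − 59 = 6.
Row 2: 9 + 23 + 12 + 1 + ? = 65, so (2,1) = 20.
From column 1, 65 − (3 + 20 + 7 + 11) gives (4,1) = 24.
From column 3, 65 − (6 + 23 + 15 + 19) gives (4,3) = 2.

3 17 6 25 14 / 20 9 23 12 1 / 7 21 15 4 18 / 24 13 2 16 10 / 11 5 19 8 22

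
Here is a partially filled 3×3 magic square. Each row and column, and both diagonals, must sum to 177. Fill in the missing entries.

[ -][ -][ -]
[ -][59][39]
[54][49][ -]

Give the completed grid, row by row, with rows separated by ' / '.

The remaining cell in row 2 is (2,1) = 177 − 98 = 79.
Row 3 must total 177; the given cells sum to 103, so (3,3) = 74.
Column 1 needs 177; the known cells sum to 133, so (1,1) = 44.
From column 2, 177 − (59 + 49) gives (1,2) = 69.
Column 3 needs 177; the known cells sum to 113, so (1,3) = 64.

44 69 64 / 79 59 39 / 54 49 74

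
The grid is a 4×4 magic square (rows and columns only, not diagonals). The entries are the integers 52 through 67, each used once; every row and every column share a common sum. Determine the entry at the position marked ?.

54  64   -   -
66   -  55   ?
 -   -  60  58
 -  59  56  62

65

The entries are 52 through 67, which sum to 952, so each line sums to 952/4 = 238.
Row 4 needs 238; the known cells sum to 177, so (4,1) = 61.
From column 1, 238 − (54 + 66 + 61) gives (3,1) = 57.
The remaining cell in column 3 is (1,3) = 238 − 171 = 67.
The remaining cell in row 1 is (1,4) = 238 − 185 = 53.
Using row 3: 57 + 60 + 58 + ? → (3,2) = 238 − 175 = 63.
Using column 2: 64 + 63 + 59 + ? → (2,2) = 238 − 186 = 52.
Using column 4: 53 + 58 + 62 + ? → (2,4) = 238 − 173 = 65.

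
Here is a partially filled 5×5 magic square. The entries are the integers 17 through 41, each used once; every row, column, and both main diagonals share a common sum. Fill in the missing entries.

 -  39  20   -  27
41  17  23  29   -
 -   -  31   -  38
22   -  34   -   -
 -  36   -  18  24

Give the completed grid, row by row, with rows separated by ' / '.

33 39 20 26 27 / 41 17 23 29 35 / 19 25 31 32 38 / 22 28 34 40 21 / 30 36 37 18 24

The entries are 17 through 41, which sum to 725, so each line sums to 725/5 = 145.
Row 2 must total 145; the given cells sum to 110, so (2,5) = 35.
Using column 3: 20 + 23 + 31 + 34 + ? → (5,3) = 145 − 108 = 37.
Using column 5: 27 + 35 + 38 + 24 + ? → (4,5) = 145 − 124 = 21.
Row 5 must total 145; the given cells sum to 115, so (5,1) = 30.
Anti-diagonal must total 145; the given cells sum to 117, so (4,2) = 28.
The remaining cell in row 4 is (4,4) = 145 − 105 = 40.
The remaining cell in column 2 is (3,2) = 145 − 120 = 25.
Using main diagonal: 17 + 31 + 40 + 24 + ? → (1,1) = 145 − 112 = 33.
Row 1 must total 145; the given cells sum to 119, so (1,4) = 26.
Column 1: 33 + 41 + 22 + 30 + ? = 145, so (3,1) = 19.
The remaining cell in column 4 is (3,4) = 145 − 113 = 32.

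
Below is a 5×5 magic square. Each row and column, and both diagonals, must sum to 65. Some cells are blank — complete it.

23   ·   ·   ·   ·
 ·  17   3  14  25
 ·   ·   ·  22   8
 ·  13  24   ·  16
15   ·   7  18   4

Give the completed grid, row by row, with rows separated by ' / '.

Row 2: 17 + 3 + 14 + 25 + ? = 65, so (2,1) = 6.
Row 5: 15 + 7 + 18 + 4 + ? = 65, so (5,2) = 21.
The remaining cell in column 5 is (1,5) = 65 − 53 = 12.
Anti-diagonal needs 65; the known cells sum to 54, so (3,3) = 11.
From column 3, 65 − (3 + 11 + 24 + 7) gives (1,3) = 20.
The remaining cell in main diagonal is (4,4) = 65 − 55 = 10.
Using row 4: 13 + 24 + 10 + 16 + ? → (4,1) = 65 − 63 = 2.
The remaining cell in column 1 is (3,1) = 65 − 46 = 19.
The remaining cell in column 4 is (1,4) = 65 − 64 = 1.
Row 1: 23 + 20 + 1 + 12 + ? = 65, so (1,2) = 9.
Row 3 needs 65; the known cells sum to 60, so (3,2) = 5.

23 9 20 1 12 / 6 17 3 14 25 / 19 5 11 22 8 / 2 13 24 10 16 / 15 21 7 18 4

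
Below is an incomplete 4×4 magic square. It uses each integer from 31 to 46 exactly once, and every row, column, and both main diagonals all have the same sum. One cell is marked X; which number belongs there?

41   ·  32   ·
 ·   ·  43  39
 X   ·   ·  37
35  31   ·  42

The entries are 31 through 46, which sum to 616, so each line sums to 616/4 = 154.
Row 4: 35 + 31 + 42 + ? = 154, so (4,3) = 46.
Column 3 must total 154; the given cells sum to 121, so (3,3) = 33.
The remaining cell in column 4 is (1,4) = 154 − 118 = 36.
Main diagonal: 41 + 33 + 42 + ? = 154, so (2,2) = 38.
The remaining cell in anti-diagonal is (3,2) = 154 − 114 = 40.
Row 1: 41 + 32 + 36 + ? = 154, so (1,2) = 45.
Row 2: 38 + 43 + 39 + ? = 154, so (2,1) = 34.
The remaining cell in row 3 is (3,1) = 154 − 110 = 44.

44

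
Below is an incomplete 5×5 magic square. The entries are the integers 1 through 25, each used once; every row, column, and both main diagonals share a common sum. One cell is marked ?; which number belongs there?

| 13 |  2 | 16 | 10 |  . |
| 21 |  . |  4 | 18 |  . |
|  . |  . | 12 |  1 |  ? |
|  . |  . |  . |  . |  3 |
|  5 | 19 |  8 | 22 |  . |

20

The entries are 1 through 25, which sum to 325, so each line sums to 325/5 = 65.
Using row 1: 13 + 2 + 16 + 10 + ? → (1,5) = 65 − 41 = 24.
The remaining cell in row 5 is (5,5) = 65 − 54 = 11.
Column 3 needs 65; the known cells sum to 40, so (4,3) = 25.
Using column 4: 10 + 18 + 1 + 22 + ? → (4,4) = 65 − 51 = 14.
From main diagonal, 65 − (13 + 12 + 14 + 11) gives (2,2) = 15.
Anti-diagonal needs 65; the known cells sum to 59, so (4,2) = 6.
Row 2 needs 65; the known cells sum to 58, so (2,5) = 7.
Using row 4: 6 + 25 + 14 + 3 + ? → (4,1) = 65 − 48 = 17.
Column 1 needs 65; the known cells sum to 56, so (3,1) = 9.
The remaining cell in column 2 is (3,2) = 65 − 42 = 23.
Column 5 needs 65; the known cells sum to 45, so (3,5) = 20.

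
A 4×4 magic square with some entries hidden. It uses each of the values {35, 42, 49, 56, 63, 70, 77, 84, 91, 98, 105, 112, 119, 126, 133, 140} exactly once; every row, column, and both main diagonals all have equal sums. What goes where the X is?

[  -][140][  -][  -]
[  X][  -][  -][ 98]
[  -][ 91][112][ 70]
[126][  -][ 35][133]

The 16 entries sum to 1400, so each line sums to 1400/4 = 350.
Row 3 must total 350; the given cells sum to 273, so (3,1) = 77.
Row 4 needs 350; the known cells sum to 294, so (4,2) = 56.
From column 2, 350 − (140 + 91 + 56) gives (2,2) = 63.
Column 4 must total 350; the given cells sum to 301, so (1,4) = 49.
Main diagonal: 63 + 112 + 133 + ? = 350, so (1,1) = 42.
From anti-diagonal, 350 − (49 + 91 + 126) gives (2,3) = 84.
From row 1, 350 − (42 + 140 + 49) gives (1,3) = 119.
Row 2 needs 350; the known cells sum to 245, so (2,1) = 105.

105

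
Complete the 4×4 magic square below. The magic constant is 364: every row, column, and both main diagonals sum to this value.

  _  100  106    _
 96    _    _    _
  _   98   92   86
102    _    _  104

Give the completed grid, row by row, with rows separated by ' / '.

78 100 106 80 / 96 90 84 94 / 88 98 92 86 / 102 76 82 104

The remaining cell in row 3 is (3,1) = 364 − 276 = 88.
Column 1 must total 364; the given cells sum to 286, so (1,1) = 78.
Main diagonal: 78 + 92 + 104 + ? = 364, so (2,2) = 90.
From row 1, 364 − (78 + 100 + 106) gives (1,4) = 80.
Column 2 must total 364; the given cells sum to 288, so (4,2) = 76.
Column 4 must total 364; the given cells sum to 270, so (2,4) = 94.
Anti-diagonal needs 364; the known cells sum to 280, so (2,3) = 84.
Row 4 needs 364; the known cells sum to 282, so (4,3) = 82.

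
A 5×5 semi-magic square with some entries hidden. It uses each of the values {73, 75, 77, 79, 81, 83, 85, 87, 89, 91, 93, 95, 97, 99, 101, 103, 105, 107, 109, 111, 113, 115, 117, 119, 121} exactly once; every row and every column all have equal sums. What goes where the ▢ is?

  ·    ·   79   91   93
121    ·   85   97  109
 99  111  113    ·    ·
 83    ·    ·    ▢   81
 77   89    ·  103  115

The 25 entries sum to 2425, so each line sums to 2425/5 = 485.
The remaining cell in row 2 is (2,2) = 485 − 412 = 73.
Row 5 must total 485; the given cells sum to 384, so (5,3) = 101.
The remaining cell in column 1 is (1,1) = 485 − 380 = 105.
The remaining cell in column 3 is (4,3) = 485 − 378 = 107.
The remaining cell in column 5 is (3,5) = 485 − 398 = 87.
The remaining cell in row 1 is (1,2) = 485 − 368 = 117.
Row 3: 99 + 111 + 113 + 87 + ? = 485, so (3,4) = 75.
Column 2 needs 485; the known cells sum to 390, so (4,2) = 95.
Column 4: 91 + 97 + 75 + 103 + ? = 485, so (4,4) = 119.

119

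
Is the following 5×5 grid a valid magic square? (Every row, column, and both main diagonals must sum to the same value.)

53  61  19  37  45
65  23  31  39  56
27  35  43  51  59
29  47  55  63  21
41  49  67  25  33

No — row 2 sums to 214 but row 5 sums to 215.

Row 1: 53 + 61 + 19 + 37 + 45 = 215.
Row 2: 65 + 23 + 31 + 39 + 56 = 214.
Row 3: 27 + 35 + 43 + 51 + 59 = 215.
Row 4: 29 + 47 + 55 + 63 + 21 = 215.
Row 5: 41 + 49 + 67 + 25 + 33 = 215.
Column 1: 53 + 65 + 27 + 29 + 41 = 215.
Column 2: 61 + 23 + 35 + 47 + 49 = 215.
Column 3: 19 + 31 + 43 + 55 + 67 = 215.
Column 4: 37 + 39 + 51 + 63 + 25 = 215.
Column 5: 45 + 56 + 59 + 21 + 33 = 214.
Main diagonal: 53 + 23 + 43 + 63 + 33 = 215.
Anti-diagonal: 45 + 39 + 43 + 47 + 41 = 215.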